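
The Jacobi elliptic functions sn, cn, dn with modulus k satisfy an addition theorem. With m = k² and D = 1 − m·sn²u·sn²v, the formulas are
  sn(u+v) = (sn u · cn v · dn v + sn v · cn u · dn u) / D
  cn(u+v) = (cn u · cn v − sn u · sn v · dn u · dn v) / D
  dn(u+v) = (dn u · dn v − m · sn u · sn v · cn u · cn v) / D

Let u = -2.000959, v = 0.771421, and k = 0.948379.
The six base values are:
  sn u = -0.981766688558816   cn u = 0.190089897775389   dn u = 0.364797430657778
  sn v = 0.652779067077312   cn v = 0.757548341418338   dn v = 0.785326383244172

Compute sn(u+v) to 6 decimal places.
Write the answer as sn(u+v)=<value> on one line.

sn(u+v)=-0.854457

m = k² = 0.899422727641
D = 1 − m·sn²u·sn²v = 0.6305863992366
sn(u+v) = (sn u·cn v·dn v + sn v·cn u·dn u)/D = -0.538808776667344/0.6305863992366 = -0.8544567046159515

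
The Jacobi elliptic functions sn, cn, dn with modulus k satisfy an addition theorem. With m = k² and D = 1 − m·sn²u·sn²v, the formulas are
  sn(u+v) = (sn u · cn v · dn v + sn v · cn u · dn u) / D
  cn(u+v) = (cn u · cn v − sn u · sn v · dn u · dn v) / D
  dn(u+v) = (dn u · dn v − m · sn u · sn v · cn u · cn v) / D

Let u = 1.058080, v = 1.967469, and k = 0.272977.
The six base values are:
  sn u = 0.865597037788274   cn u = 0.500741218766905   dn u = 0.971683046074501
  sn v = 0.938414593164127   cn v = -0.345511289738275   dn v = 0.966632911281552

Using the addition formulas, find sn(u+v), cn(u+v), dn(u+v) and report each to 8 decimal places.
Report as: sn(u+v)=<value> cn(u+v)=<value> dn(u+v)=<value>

m = k² = 0.074516442529
D = 1 − m·sn²u·sn²v = 0.9508330643113567
sn(u+v) = (sn u·cn v·dn v + sn v·cn u·dn u)/D = 0.1675023139731098/0.9508330643113567 = 0.1761637455197499
cn(u+v) = (cn u·cn v − sn u·sn v·dn u·dn v)/D = -0.9359628683881526/0.9508330643113567 = -0.9843608762869707
dn(u+v) = (dn u·dn v − m·sn u·sn v·cn u·cn v)/D = 0.949733018528308/0.9508330643113567 = 0.9988430715923353

sn(u+v)=0.17616375 cn(u+v)=-0.98436088 dn(u+v)=0.99884307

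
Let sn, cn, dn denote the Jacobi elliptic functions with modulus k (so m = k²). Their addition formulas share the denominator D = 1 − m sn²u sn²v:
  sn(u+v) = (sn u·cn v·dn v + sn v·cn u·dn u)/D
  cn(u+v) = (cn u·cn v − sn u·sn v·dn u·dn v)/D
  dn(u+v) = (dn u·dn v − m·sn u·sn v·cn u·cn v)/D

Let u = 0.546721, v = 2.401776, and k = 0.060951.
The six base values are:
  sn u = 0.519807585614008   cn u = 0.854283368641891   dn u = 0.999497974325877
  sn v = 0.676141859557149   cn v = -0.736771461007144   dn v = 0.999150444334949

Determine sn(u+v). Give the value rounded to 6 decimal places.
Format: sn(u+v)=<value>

sn(u+v)=0.194762

m = k² = 0.003715024401
D = 1 − m·sn²u·sn²v = 0.9995410952596349
sn(u+v) = (sn u·cn v·dn v + sn v·cn u·dn u)/D = 0.1946727350448411/0.9995410952596349 = 0.1947621123014197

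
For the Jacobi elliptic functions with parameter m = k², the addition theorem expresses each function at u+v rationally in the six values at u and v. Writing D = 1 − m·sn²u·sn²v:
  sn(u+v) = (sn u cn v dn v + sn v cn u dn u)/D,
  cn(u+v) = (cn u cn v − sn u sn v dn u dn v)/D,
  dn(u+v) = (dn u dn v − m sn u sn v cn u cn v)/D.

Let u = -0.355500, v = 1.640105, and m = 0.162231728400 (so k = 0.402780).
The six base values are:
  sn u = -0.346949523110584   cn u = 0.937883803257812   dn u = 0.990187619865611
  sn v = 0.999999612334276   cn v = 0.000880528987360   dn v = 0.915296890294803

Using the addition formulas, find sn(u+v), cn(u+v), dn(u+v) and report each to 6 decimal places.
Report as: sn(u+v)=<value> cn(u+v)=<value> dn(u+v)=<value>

sn(u+v)=0.946892 cn(u+v)=0.321551 dn(u+v)=0.924415

m = k² = 0.1622317284
D = 1 − m·sn²u·sn²v = 0.9804715376761631
sn(u+v) = (sn u·cn v·dn v + sn v·cn u·dn u)/D = 0.9284009484531643/0.9804715376761631 = 0.9468922990396922
cn(u+v) = (cn u·cn v − sn u·sn v·dn u·dn v)/D = 0.3152714942780661/0.9804715376761631 = 0.3215508886931057
dn(u+v) = (dn u·dn v − m·sn u·sn v·cn u·cn v)/D = 0.9063621323212506/0.9804715376761631 = 0.9244145265750795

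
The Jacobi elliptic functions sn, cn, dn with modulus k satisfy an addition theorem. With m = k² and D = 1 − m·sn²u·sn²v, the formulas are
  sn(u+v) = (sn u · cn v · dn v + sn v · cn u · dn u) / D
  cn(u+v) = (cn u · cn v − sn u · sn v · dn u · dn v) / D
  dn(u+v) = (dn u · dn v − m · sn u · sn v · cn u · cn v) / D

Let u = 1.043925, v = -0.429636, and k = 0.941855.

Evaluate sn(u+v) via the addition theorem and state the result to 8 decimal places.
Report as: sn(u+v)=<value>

sn(u+v)=0.55043545

sn u = 0.7897843269492228, cn u = 0.6133846402587558, dn u = 0.6683328908279373
sn v = -0.4063122644002194, cn v = 0.913734285116831, dn v = 0.9238779562448764
m = k² = 0.887090841025
D = 1 − m·sn²u·sn²v = 0.9086507511696901
sn(u+v) = (sn u·cn v·dn v + sn v·cn u·dn u)/D = 0.5001535808418986/0.9086507511696901 = 0.5504354452995936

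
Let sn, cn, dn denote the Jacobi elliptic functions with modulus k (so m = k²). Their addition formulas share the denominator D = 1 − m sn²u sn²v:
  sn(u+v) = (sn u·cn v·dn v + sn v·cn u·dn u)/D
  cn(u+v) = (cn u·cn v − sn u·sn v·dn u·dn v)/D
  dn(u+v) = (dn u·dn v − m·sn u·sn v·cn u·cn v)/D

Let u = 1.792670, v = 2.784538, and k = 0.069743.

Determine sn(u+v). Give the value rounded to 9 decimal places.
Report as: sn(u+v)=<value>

sn(u+v)=-0.990134029

sn u = 0.976021413754111, cn u = -0.2176745274335662, dn u = 0.9976805024898866
sn v = 0.3530679940990159, cn v = -0.9355976654218935, dn v = 0.9996967828217983
m = k² = 0.004864086049
D = 1 − m·sn²u·sn²v = 0.9994223874218005
sn(u+v) = (sn u·cn v·dn v + sn v·cn u·dn u)/D = -0.9895621156114372/0.9994223874218005 = -0.9901340294809688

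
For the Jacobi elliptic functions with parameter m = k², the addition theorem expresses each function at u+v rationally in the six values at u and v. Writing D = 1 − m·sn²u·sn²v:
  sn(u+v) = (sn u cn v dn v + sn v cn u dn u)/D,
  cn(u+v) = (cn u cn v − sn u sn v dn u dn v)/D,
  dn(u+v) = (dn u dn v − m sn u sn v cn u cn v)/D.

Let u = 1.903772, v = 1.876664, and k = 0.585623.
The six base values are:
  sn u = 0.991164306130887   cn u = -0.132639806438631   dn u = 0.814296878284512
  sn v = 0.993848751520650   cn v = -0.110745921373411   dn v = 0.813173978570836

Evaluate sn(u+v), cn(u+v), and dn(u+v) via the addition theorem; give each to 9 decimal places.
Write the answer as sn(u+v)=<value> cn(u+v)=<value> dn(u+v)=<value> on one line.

sn(u+v)=-0.294664819 cn(u+v)=-0.955600672 dn(u+v)=0.984998571

m = k² = 0.342954298129
D = 1 − m·sn²u·sn²v = 0.6672116222135633
sn(u+v) = (sn u·cn v·dn v + sn v·cn u·dn u)/D = -0.196603792048436/0.6672116222135633 = -0.2946648192310812
cn(u+v) = (cn u·cn v − sn u·sn v·dn u·dn v)/D = -0.6375878745467404/0.6672116222135633 = -0.9556006719898821
dn(u+v) = (dn u·dn v − m·sn u·sn v·cn u·cn v)/D = 0.6572024945358953/0.6672116222135633 = 0.9849985711512918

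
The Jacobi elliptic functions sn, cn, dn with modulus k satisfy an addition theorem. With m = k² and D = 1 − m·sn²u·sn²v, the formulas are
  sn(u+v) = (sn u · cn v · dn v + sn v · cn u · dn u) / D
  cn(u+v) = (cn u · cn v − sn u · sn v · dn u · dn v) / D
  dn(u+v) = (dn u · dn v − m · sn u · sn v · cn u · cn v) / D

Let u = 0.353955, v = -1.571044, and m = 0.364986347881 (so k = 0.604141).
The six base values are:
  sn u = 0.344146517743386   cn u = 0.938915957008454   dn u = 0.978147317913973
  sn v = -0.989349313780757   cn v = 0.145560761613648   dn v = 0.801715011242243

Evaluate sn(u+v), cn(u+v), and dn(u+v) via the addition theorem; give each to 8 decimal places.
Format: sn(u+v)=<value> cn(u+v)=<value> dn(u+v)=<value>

m = k² = 0.364986347881
D = 1 − m·sn²u·sn²v = 0.9576880838910008
sn(u+v) = (sn u·cn v·dn v + sn v·cn u·dn u)/D = -0.8684552592898993/0.9576880838910008 = -0.9068247521274812
cn(u+v) = (cn u·cn v − sn u·sn v·dn u·dn v)/D = 0.4036730467080141/0.9576880838910008 = 0.4215078515626159
dn(u+v) = (dn u·dn v − m·sn u·sn v·cn u·cn v)/D = 0.8011794159279856/0.9576880838910008 = 0.8365765737345979

sn(u+v)=-0.90682475 cn(u+v)=0.42150785 dn(u+v)=0.83657657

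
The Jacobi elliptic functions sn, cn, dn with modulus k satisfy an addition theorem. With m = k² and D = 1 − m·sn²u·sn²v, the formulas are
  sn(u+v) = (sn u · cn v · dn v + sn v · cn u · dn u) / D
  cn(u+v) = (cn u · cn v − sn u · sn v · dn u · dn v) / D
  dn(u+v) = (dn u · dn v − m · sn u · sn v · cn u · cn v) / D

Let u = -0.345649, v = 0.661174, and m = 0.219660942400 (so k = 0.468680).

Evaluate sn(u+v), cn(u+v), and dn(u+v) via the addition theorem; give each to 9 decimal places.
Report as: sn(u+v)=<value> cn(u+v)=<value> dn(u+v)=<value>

sn u = -0.3374198119063932, cn u = 0.941354274719701, dn u = 0.9874163933959391
sn v = 0.6063881026151207, cn v = 0.7951688305050908, dn v = 0.9587644324209187
m = k² = 0.2196609424
D = 1 − m·sn²u·sn²v = 0.9908040766195948
sn(u+v) = (sn u·cn v·dn v + sn v·cn u·dn u)/D = 0.3064010036146662/0.9908040766195948 = 0.3092447950557884
cn(u+v) = (cn u·cn v − sn u·sn v·dn u·dn v)/D = 0.9422373072798238/0.9908040766195948 = 0.9509824692027206
dn(u+v) = (dn u·dn v − m·sn u·sn v·cn u·cn v)/D = 0.9803420846847189/0.9908040766195948 = 0.9894409074591519

sn(u+v)=0.309244795 cn(u+v)=0.950982469 dn(u+v)=0.989440907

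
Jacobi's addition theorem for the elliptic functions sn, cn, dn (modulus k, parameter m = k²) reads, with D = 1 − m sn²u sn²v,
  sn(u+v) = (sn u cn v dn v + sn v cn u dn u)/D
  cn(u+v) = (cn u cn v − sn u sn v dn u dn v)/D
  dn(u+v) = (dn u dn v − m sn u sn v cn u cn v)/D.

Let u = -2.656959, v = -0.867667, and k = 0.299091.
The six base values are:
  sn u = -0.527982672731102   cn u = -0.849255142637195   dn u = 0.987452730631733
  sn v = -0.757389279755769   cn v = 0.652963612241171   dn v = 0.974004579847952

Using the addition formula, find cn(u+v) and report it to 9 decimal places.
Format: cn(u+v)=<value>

m = k² = 0.089455426281
D = 1 − m·sn²u·sn²v = 0.985695116100682
cn(u+v) = (cn u·cn v − sn u·sn v·dn u·dn v)/D = -0.9391387790249854/0.985695116100682 = -0.9527680148605493

cn(u+v)=-0.952768015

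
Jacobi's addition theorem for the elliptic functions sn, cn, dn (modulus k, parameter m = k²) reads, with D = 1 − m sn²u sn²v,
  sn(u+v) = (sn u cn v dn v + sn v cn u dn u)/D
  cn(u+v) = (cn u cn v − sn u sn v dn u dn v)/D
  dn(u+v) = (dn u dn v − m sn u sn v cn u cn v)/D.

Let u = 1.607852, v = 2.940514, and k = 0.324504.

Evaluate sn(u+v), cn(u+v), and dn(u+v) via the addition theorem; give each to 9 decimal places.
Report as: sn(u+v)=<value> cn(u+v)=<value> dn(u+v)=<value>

sn u = 0.9999784480052285, cn u = 0.006565327490275334, dn u = 0.9458867230846734
sn v = 0.2846633470668998, cn v = -0.9586275495919517, dn v = 0.9957243449819118
m = k² = 0.105302846016
D = 1 − m·sn²u·sn²v = 0.9914673389932785
sn(u+v) = (sn u·cn v·dn v + sn v·cn u·dn u)/D = -0.9527404415430564/0.9914673389932785 = -0.9609398152343124
cn(u+v) = (cn u·cn v − sn u·sn v·dn u·dn v)/D = -0.2743959462870297/0.9914673389932785 = -0.2767574235633897
dn(u+v) = (dn u·dn v − m·sn u·sn v·cn u·cn v)/D = 0.9420310928925024/0.9914673389932785 = 0.9501383009237874

sn(u+v)=-0.960939815 cn(u+v)=-0.276757424 dn(u+v)=0.950138301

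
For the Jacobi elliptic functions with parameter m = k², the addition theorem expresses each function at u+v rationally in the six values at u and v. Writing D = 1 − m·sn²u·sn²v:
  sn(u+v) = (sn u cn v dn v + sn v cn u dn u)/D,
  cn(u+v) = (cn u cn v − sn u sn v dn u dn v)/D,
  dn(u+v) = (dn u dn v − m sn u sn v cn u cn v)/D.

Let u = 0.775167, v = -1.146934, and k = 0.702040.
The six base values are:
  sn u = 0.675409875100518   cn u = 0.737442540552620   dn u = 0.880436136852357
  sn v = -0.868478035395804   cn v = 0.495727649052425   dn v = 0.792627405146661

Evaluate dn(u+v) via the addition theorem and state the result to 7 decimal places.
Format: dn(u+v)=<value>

dn(u+v)=0.9676373

m = k² = 0.4928601616
D = 1 − m·sn²u·sn²v = 0.8304193850641847
dn(u+v) = (dn u·dn v − m·sn u·sn v·cn u·cn v)/D = 0.8035447422411718/0.8304193850641847 = 0.9676372646082488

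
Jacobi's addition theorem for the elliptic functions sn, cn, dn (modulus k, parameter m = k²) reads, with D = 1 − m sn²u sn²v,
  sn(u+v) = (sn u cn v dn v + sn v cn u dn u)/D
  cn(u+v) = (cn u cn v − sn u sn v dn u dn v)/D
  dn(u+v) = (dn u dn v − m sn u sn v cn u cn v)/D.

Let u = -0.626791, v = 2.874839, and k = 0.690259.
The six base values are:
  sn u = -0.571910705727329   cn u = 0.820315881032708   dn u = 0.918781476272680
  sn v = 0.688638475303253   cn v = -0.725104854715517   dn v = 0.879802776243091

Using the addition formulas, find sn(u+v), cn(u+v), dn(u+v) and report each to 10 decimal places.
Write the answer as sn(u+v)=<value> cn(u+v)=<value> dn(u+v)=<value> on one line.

m = k² = 0.476457487081
D = 1 − m·sn²u·sn²v = 0.9260968115314414
sn(u+v) = (sn u·cn v·dn v + sn v·cn u·dn u)/D = 0.8838706599414665/0.9260968115314414 = 0.9544041712872896
cn(u+v) = (cn u·cn v − sn u·sn v·dn u·dn v)/D = -0.2764560739490788/0.9260968115314414 = -0.2985174665399364
dn(u+v) = (dn u·dn v − m·sn u·sn v·cn u·cn v)/D = 0.6967307136930102/0.9260968115314414 = 0.7523303233717654

sn(u+v)=0.9544041713 cn(u+v)=-0.2985174665 dn(u+v)=0.7523303234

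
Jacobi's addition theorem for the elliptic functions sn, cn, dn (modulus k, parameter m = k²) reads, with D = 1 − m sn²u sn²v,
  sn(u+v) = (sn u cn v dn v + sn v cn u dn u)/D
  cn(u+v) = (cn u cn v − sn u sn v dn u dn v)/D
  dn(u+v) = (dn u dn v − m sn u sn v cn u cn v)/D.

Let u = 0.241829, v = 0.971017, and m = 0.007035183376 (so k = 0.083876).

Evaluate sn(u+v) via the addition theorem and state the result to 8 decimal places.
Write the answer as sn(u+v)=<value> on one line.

sn(u+v)=0.93607061

sn u = 0.2394628925992893, cn u = 0.970905517065374, dn u = 0.9997982722327286
sn v = 0.8249584938425099, cn v = 0.565193315102981, dn v = 0.9976032077475735
m = k² = 0.007035183376
D = 1 − m·sn²u·sn²v = 0.999725453401453
sn(u+v) = (sn u·cn v·dn v + sn v·cn u·dn u)/D = 0.93581361527946/0.999725453401453 = 0.9360706102815126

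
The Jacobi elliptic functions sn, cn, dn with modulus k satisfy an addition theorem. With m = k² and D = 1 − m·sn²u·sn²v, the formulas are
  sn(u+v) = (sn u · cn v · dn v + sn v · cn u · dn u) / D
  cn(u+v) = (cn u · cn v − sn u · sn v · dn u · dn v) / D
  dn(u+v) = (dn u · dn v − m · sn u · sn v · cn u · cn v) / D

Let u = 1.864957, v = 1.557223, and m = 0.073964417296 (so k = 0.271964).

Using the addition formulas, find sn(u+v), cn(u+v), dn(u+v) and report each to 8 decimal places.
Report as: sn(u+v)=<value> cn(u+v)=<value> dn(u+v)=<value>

sn(u+v)=-0.21805145 cn(u+v)=-0.97593728 dn(u+v)=0.99824008

sn u = 0.9678871696609767, cn u = -0.2513850170667769, dn u = 0.9647329794606566
sn v = 0.9991080283047753, cn v = 0.04222733447595666, dn v = 0.9623759515855923
m = k² = 0.073964417296
D = 1 − m·sn²u·sn²v = 0.9308332764648232
sn(u+v) = (sn u·cn v·dn v + sn v·cn u·dn u)/D = -0.2029695443944524/0.9308332764648232 = -0.2180514486603904
cn(u+v) = (cn u·cn v − sn u·sn v·dn u·dn v)/D = -0.908434891790571/0.9308332764648232 = -0.9759372755137008
dn(u+v) = (dn u·dn v − m·sn u·sn v·cn u·cn v)/D = 0.9291950836081278/0.9308332764648232 = 0.9982400791869872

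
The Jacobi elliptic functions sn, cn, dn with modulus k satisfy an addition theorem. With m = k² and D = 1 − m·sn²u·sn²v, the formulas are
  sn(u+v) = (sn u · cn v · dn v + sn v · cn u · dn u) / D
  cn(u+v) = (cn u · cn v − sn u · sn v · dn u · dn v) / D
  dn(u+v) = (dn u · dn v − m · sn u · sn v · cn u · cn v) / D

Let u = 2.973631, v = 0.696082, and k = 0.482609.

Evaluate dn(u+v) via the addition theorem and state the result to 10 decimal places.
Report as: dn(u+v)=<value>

dn(u+v)=0.9887384493

sn u = 0.3686218774981905, cn u = -0.9295794271764565, dn u = 0.9840485283490247
sn v = 0.6320863695340105, cn v = 0.7748979426023238, dn v = 0.9523361535229012
m = k² = 0.232911446881
D = 1 − m·sn²u·sn²v = 0.9873553766541221
dn(u+v) = (dn u·dn v − m·sn u·sn v·cn u·cn v)/D = 0.9762362240643194/0.9873553766541221 = 0.9887384493438599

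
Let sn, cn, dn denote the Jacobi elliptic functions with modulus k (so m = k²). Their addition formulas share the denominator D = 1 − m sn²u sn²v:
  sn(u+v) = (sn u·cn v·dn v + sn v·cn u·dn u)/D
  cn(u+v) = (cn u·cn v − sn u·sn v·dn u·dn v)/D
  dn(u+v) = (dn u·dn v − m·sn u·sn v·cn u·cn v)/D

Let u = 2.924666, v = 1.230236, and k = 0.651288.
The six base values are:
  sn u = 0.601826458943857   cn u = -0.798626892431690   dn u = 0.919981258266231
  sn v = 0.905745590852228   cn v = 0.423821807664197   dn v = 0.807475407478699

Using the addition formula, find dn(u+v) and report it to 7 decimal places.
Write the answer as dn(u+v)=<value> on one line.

m = k² = 0.424176058944
D = 1 − m·sn²u·sn²v = 0.8739620982523622
dn(u+v) = (dn u·dn v − m·sn u·sn v·cn u·cn v)/D = 0.8211242316905184/0.8739620982523622 = 0.9395421532953177

dn(u+v)=0.9395422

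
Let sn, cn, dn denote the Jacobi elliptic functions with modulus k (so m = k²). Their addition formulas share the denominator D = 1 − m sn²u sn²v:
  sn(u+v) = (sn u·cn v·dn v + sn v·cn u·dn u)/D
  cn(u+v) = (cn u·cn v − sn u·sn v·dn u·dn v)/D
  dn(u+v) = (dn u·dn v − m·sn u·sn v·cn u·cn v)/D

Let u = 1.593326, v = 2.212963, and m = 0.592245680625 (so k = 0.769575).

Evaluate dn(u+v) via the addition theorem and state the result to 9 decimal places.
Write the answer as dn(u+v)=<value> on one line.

sn u = 0.9748332647275958, cn u = 0.2229352057897925, dn u = 0.6612026863742901
sn v = 0.9847707183271104, cn v = -0.1738580809899473, dn v = 0.6524231079672313
m = k² = 0.592245680625
D = 1 − m·sn²u·sn²v = 0.4542008738619783
dn(u+v) = (dn u·dn v − m·sn u·sn v·cn u·cn v)/D = 0.4534203248880791/0.4542008738619783 = 0.9982814894932668

dn(u+v)=0.998281489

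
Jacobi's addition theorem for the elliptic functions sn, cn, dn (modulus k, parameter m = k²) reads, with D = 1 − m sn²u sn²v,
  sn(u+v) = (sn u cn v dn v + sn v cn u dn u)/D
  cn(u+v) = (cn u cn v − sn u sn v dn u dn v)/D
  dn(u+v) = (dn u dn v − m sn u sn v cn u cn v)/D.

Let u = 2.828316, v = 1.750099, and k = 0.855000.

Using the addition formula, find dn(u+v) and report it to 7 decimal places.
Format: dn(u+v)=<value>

sn u = 0.9259599458801691, cn u = -0.3776217401389839, dn u = 0.6109155698865229
sn v = 0.9806355341071703, cn v = 0.1958416432895332, dn v = 0.5449887115783309
m = k² = 0.731025
D = 1 − m·sn²u·sn²v = 0.3972574049310881
dn(u+v) = (dn u·dn v − m·sn u·sn v·cn u·cn v)/D = 0.3820322089326379/0.3972574049310881 = 0.9616742298331952

dn(u+v)=0.9616742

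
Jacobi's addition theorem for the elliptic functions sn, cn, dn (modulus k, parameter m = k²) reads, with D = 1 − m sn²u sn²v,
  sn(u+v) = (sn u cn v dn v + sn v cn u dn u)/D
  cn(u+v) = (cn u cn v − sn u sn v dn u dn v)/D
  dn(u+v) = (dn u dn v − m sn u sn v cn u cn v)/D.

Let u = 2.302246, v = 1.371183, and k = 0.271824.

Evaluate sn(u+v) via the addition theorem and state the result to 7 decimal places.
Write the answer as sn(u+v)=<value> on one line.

sn(u+v)=-0.4529126

sn u = 0.7785184276273754, cn u = -0.6276217474280182, dn u = 0.97735202385449
sn v = 0.9755938425611933, cn v = 0.2195829099831896, dn v = 0.9641962243330604
m = k² = 0.073888286976
D = 1 − m·sn²u·sn²v = 0.9573762659996156
sn(u+v) = (sn u·cn v·dn v + sn v·cn u·dn u)/D = -0.4336077579206313/0.9573762659996156 = -0.4529125834009399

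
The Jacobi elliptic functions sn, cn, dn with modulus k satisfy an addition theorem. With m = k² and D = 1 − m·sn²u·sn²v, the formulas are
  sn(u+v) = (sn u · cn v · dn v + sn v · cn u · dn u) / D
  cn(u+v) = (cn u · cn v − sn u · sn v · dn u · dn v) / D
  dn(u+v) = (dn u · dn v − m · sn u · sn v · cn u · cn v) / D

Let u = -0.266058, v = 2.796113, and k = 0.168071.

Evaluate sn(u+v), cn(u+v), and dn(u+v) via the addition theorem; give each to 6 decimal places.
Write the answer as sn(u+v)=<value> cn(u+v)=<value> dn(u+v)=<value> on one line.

sn u = -0.2628458516712608, cn u = 0.9648378403955815, dn u = 0.9990237301596481
sn v = 0.3595603585201598, cn v = -0.9331218294418227, dn v = 0.9981723365130086
m = k² = 0.028247861041
D = 1 − m·sn²u·sn²v = 0.9997476917611482
sn(u+v) = (sn u·cn v·dn v + sn v·cn u·dn u)/D = 0.5913976908359557/0.9997476917611482 = 0.5915469430033431
cn(u+v) = (cn u·cn v − sn u·sn v·dn u·dn v)/D = -0.8060671302414229/0.9997476917611482 = -0.8062705589461887
dn(u+v) = (dn u·dn v − m·sn u·sn v·cn u·cn v)/D = 0.9947943119428105/0.9997476917611482 = 0.995045370087715

sn(u+v)=0.591547 cn(u+v)=-0.806271 dn(u+v)=0.995045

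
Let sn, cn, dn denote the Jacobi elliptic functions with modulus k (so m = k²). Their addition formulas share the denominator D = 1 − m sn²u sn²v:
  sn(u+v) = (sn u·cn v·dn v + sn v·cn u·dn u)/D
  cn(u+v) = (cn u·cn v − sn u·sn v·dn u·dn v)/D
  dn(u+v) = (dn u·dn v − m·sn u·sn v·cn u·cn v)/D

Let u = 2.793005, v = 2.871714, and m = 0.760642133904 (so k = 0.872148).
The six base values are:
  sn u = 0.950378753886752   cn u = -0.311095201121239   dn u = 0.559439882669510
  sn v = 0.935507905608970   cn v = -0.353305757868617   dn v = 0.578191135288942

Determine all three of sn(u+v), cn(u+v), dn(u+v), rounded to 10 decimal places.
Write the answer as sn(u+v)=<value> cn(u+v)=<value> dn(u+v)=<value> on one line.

m = k² = 0.760642133904
D = 1 − m·sn²u·sn²v = 0.3987311013210237
sn(u+v) = (sn u·cn v·dn v + sn v·cn u·dn u)/D = -0.3569566347153443/0.3987311013210237 = -0.8952314819002638
cn(u+v) = (cn u·cn v − sn u·sn v·dn u·dn v)/D = -0.1776751307678504/0.3987311013210237 = -0.4456013844397902
dn(u+v) = (dn u·dn v − m·sn u·sn v·cn u·cn v)/D = 0.2491324186585506/0.3987311013210237 = 0.624813107964635

sn(u+v)=-0.8952314819 cn(u+v)=-0.4456013844 dn(u+v)=0.6248131080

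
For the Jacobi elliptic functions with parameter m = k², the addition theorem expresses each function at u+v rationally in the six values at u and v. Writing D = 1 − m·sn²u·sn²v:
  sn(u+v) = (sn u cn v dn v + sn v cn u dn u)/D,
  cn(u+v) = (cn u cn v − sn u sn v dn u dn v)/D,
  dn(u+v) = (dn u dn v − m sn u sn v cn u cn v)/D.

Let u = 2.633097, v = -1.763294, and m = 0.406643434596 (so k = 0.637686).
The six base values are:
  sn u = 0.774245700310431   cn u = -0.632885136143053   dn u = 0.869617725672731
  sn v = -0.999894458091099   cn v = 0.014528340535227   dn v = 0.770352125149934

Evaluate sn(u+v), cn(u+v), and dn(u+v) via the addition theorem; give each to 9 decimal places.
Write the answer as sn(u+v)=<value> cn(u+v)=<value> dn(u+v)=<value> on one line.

sn(u+v)=0.739105351 cn(u+v)=0.673589845 dn(u+v)=0.881963808

m = k² = 0.406643434596
D = 1 − m·sn²u·sn²v = 0.7562864409381009
sn(u+v) = (sn u·cn v·dn v + sn v·cn u·dn u)/D = 0.5589753556809261/0.7562864409381009 = 0.7391053513898394
cn(u+v) = (cn u·cn v − sn u·sn v·dn u·dn v)/D = 0.5094268666729325/0.7562864409381009 = 0.673589845192831
dn(u+v) = (dn u·dn v − m·sn u·sn v·cn u·cn v)/D = 0.6670172691884159/0.7562864409381009 = 0.881963807735393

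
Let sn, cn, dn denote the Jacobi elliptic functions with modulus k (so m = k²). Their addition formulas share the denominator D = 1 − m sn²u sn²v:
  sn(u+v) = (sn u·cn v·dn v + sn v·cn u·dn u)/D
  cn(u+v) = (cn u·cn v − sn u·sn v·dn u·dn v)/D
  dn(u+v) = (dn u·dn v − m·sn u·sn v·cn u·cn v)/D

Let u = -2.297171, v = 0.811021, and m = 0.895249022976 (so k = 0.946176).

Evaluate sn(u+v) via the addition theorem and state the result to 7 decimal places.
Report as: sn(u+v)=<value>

sn u = -0.9964150729017322, cn u = 0.08459906910974726, dn u = 0.3334040739319203
sn v = 0.675993162423206, cn v = 0.7369078940797642, dn v = 0.7687008250796646
m = k² = 0.895249022976
D = 1 − m·sn²u·sn²v = 0.5938288813387183
sn(u+v) = (sn u·cn v·dn v + sn v·cn u·dn u)/D = -0.545364139303239/0.5938288813387183 = -0.9183860139536811

sn(u+v)=-0.9183860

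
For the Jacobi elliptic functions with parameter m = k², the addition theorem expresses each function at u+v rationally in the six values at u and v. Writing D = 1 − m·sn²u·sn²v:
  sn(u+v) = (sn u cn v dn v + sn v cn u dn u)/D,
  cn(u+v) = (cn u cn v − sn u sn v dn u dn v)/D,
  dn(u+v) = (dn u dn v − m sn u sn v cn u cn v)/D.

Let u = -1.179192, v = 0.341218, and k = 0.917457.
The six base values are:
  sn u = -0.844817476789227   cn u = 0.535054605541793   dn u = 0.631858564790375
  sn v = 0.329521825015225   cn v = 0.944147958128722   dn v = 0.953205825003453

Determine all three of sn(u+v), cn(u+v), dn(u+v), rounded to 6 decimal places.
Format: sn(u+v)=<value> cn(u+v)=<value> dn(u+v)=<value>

m = k² = 0.841727346849
D = 1 − m·sn²u·sn²v = 0.9347672654059919
sn(u+v) = (sn u·cn v·dn v + sn v·cn u·dn u)/D = -0.6489037770013081/0.9347672654059919 = -0.6941875277580174
cn(u+v) = (cn u·cn v − sn u·sn v·dn u·dn v)/D = 0.6728400468670342/0.9347672654059919 = 0.7197941902413577
dn(u+v) = (dn u·dn v − m·sn u·sn v·cn u·cn v)/D = 0.7206653606648267/0.9347672654059919 = 0.7709569936125484

sn(u+v)=-0.694188 cn(u+v)=0.719794 dn(u+v)=0.770957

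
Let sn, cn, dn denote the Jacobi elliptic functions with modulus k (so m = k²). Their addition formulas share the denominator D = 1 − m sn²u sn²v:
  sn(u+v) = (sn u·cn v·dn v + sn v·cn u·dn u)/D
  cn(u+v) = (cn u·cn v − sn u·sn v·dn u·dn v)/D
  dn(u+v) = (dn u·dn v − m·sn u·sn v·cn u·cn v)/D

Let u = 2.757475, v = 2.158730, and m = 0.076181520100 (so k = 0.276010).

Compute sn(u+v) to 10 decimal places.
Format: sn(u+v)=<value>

sn(u+v)=-0.9944139128

sn u = 0.4309741767962522, cn u = -0.9023642606701535, dn u = 0.9928998642180349
sn v = 0.859232331500866, cn v = -0.511585574956513, dn v = 0.9714714057256816
m = k² = 0.0761815201
D = 1 − m·sn²u·sn²v = 0.9895534388052296
sn(u+v) = (sn u·cn v·dn v + sn v·cn u·dn u)/D = -0.9840257070481513/0.9895534388052296 = -0.994413912841582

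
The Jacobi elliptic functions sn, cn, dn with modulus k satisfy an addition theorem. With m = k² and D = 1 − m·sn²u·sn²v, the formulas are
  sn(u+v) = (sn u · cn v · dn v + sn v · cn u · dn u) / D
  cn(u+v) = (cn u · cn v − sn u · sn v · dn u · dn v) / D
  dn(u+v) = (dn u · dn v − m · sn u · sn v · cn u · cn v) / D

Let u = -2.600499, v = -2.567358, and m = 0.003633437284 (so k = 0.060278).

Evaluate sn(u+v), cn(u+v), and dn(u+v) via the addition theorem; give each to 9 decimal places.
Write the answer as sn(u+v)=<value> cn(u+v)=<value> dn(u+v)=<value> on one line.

sn u = -0.5174440569188713, cn u = -0.8557170373197789, dn u = 0.9995134582160292
sn v = -0.5454997863389055, cn v = -0.8381109610929858, dn v = 0.9994592527992376
m = k² = 0.003633437284
D = 1 − m·sn²u·sn²v = 0.9997105099478862
sn(u+v) = (sn u·cn v·dn v + sn v·cn u·dn u)/D = 0.9000073735253034/0.9997105099478862 = 0.9002679921532683
cn(u+v) = (cn u·cn v − sn u·sn v·dn u·dn v)/D = 0.4352101001819094/0.9997105099478862 = 0.4353361256596137
dn(u+v) = (dn u·dn v − m·sn u·sn v·cn u·cn v)/D = 0.9982374323154737/0.9997105099478862 = 0.9985264958027807

sn(u+v)=0.900267992 cn(u+v)=0.435336126 dn(u+v)=0.998526496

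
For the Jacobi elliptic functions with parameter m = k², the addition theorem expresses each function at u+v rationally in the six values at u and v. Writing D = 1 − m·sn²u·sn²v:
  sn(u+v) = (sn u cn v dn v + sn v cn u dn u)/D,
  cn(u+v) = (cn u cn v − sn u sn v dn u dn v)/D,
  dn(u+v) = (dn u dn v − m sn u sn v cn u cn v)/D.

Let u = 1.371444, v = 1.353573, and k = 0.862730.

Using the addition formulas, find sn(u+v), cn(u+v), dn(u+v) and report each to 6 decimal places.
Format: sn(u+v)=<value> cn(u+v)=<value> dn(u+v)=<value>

sn u = 0.9127827323980072, cn u = 0.4084454473195019, dn u = 0.6163337579507311
sn v = 0.9082099668488051, cn v = 0.4185148218599818, dn v = 0.6213413654161092
m = k² = 0.7443030529
D = 1 − m·sn²u·sn²v = 0.488486430796386
sn(u+v) = (sn u·cn v·dn v + sn v·cn u·dn u)/D = 0.4659921550479795/0.488486430796386 = 0.9539510734991476
cn(u+v) = (cn u·cn v − sn u·sn v·dn u·dn v)/D = -0.1465274872026824/0.488486430796386 = -0.2999622465741712
dn(u+v) = (dn u·dn v − m·sn u·sn v·cn u·cn v)/D = 0.2774789383702728/0.488486430796386 = 0.5680381703088357

sn(u+v)=0.953951 cn(u+v)=-0.299962 dn(u+v)=0.568038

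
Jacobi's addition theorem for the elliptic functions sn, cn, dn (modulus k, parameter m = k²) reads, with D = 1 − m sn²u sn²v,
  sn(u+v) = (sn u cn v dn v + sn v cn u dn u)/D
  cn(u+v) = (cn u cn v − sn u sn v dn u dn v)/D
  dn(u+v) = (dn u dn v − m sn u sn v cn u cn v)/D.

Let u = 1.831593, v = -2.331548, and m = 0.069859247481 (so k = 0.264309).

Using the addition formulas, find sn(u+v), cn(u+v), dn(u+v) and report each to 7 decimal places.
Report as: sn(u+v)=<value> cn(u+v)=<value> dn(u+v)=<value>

sn(u+v)=-0.4781718 cn(u+v)=0.8782663 dn(u+v)=0.9919813

sn u = 0.974992189018667, cn u = -0.2222391310111427, dn u = 0.9662251895465178
sn v = -0.7582707978881781, cn v = -0.6519397188928021, dn v = 0.9797105220005679
m = k² = 0.069859247481
D = 1 − m·sn²u·sn²v = 0.9618165788167215
sn(u+v) = (sn u·cn v·dn v + sn v·cn u·dn u)/D = -0.4599136097907283/0.9618165788167215 = -0.4781718468156774
cn(u+v) = (cn u·cn v − sn u·sn v·dn u·dn v)/D = 0.8447310831359081/0.9618165788167215 = 0.8782662949885327
dn(u+v) = (dn u·dn v − m·sn u·sn v·cn u·cn v)/D = 0.9541040123282961/0.9618165788167215 = 0.9919812502110186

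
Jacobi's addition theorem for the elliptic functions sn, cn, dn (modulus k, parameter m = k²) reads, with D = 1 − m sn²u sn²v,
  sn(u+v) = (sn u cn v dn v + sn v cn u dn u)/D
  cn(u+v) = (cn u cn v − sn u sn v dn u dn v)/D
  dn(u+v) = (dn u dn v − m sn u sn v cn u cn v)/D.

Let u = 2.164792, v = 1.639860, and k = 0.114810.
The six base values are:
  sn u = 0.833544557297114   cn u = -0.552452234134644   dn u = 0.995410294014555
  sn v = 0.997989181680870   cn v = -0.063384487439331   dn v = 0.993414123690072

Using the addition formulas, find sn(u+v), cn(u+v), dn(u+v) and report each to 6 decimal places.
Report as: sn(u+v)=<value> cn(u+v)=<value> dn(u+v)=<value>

m = k² = 0.0131813361
D = 1 − m·sn²u·sn²v = 0.9908784479414838
sn(u+v) = (sn u·cn v·dn v + sn v·cn u·dn u)/D = -0.6012966960400448/0.9908784479414838 = -0.6068319452191318
cn(u+v) = (cn u·cn v − sn u·sn v·dn u·dn v)/D = -0.7875800796911065/0.9908784479414838 = -0.7948301644134831
dn(u+v) = (dn u·dn v − m·sn u·sn v·cn u·cn v)/D = 0.9884706797937738/0.9908784479414838 = 0.9975700670927782

sn(u+v)=-0.606832 cn(u+v)=-0.794830 dn(u+v)=0.997570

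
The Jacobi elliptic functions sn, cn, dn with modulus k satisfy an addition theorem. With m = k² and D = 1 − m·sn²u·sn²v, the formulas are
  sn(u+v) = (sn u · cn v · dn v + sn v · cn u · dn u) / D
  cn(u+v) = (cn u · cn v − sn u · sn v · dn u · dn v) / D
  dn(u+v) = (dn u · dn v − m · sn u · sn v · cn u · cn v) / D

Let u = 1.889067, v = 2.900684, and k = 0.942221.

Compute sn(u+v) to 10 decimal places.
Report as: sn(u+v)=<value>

sn u = 0.9746871168803543, cn u = 0.2235733083072811, dn u = 0.3957212561488363
sn v = 0.9917100905508872, cn v = -0.1284955108147793, dn v = 0.3561991227505662
m = k² = 0.887780412841
D = 1 − m·sn²u·sn²v = 0.1705208485816952
sn(u+v) = (sn u·cn v·dn v + sn v·cn u·dn u)/D = 0.04312786177956911/0.1705208485816952 = 0.2529184093222882

sn(u+v)=0.2529184093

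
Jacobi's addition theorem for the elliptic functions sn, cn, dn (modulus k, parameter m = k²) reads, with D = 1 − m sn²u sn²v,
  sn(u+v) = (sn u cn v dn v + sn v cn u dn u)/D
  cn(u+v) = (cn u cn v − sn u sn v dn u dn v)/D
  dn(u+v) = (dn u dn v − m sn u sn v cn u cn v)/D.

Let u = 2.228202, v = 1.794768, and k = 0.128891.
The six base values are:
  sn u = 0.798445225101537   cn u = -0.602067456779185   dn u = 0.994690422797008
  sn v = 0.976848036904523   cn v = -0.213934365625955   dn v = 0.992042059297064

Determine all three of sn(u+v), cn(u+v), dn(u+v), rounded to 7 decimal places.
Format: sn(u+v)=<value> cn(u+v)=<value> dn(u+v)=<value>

sn(u+v)=-0.7621638 cn(u+v)=-0.6473842 dn(u+v)=0.9951631

m = k² = 0.016612889881
D = 1 − m·sn²u·sn²v = 0.9898937634657574
sn(u+v) = (sn u·cn v·dn v + sn v·cn u·dn u)/D = -0.7544612381143722/0.9898937634657574 = -0.7621638462221413
cn(u+v) = (cn u·cn v − sn u·sn v·dn u·dn v)/D = -0.6408415585238908/0.9898937634657574 = -0.6473841761364516
dn(u+v) = (dn u·dn v − m·sn u·sn v·cn u·cn v)/D = 0.9851057865344156/0.9898937634657574 = 0.9951631406237186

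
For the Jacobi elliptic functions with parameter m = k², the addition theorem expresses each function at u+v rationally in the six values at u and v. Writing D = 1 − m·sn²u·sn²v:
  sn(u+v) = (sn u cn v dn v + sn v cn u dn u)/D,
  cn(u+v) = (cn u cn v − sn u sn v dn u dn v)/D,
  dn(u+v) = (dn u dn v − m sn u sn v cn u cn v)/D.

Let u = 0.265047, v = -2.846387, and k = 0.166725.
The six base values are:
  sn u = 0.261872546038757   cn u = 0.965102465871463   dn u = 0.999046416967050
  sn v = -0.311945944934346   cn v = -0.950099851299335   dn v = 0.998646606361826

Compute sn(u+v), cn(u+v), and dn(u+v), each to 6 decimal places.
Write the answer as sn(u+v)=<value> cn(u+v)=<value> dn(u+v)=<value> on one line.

m = k² = 0.027797225625
D = 1 − m·sn²u·sn²v = 0.9998145016365437
sn(u+v) = (sn u·cn v·dn v + sn v·cn u·dn u)/D = -0.5492410510128242/0.9998145016365437 = -0.5493429532316249
cn(u+v) = (cn u·cn v − sn u·sn v·dn u·dn v)/D = -0.8354419821657627/0.9998145016365437 = -0.8355969840388109
dn(u+v) = (dn u·dn v − m·sn u·sn v·cn u·cn v)/D = 0.9956121570489808/0.9998145016365437 = 0.9957968757397655

sn(u+v)=-0.549343 cn(u+v)=-0.835597 dn(u+v)=0.995797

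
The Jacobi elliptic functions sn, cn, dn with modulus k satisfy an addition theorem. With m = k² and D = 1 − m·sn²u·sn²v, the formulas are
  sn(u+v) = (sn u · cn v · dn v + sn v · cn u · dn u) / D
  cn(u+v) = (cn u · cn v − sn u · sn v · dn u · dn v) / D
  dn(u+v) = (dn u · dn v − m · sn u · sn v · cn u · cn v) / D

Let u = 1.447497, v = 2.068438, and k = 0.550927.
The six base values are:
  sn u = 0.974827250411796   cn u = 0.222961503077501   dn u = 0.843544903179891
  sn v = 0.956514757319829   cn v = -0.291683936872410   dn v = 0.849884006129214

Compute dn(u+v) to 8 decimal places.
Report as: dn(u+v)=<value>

m = k² = 0.303520559329
D = 1 − m·sn²u·sn²v = 0.7361076592002971
dn(u+v) = (dn u·dn v − m·sn u·sn v·cn u·cn v)/D = 0.7353209160151776/0.7361076592002971 = 0.9989312117931578

dn(u+v)=0.99893121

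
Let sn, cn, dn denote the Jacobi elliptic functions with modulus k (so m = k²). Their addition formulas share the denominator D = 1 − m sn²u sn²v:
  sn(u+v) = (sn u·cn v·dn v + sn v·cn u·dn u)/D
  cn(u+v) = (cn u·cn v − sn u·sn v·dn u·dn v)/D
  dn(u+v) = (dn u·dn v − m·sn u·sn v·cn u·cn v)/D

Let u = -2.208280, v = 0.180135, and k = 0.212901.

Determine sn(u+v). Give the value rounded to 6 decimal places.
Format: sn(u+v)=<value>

sn(u+v)=-0.909126

sn u = -0.8215633515424233, cn u = -0.5701172330340318, dn u = 0.9845841312496002
sn v = 0.1791192322580825, cn v = 0.9838273733919356, dn v = 0.9992726091647897
m = k² = 0.045326835801
D = 1 − m·sn²u·sn²v = 0.9990184284625019
sn(u+v) = (sn u·cn v·dn v + sn v·cn u·dn u)/D = -0.9082332898715462/0.9990184284625019 = -0.9091256617451243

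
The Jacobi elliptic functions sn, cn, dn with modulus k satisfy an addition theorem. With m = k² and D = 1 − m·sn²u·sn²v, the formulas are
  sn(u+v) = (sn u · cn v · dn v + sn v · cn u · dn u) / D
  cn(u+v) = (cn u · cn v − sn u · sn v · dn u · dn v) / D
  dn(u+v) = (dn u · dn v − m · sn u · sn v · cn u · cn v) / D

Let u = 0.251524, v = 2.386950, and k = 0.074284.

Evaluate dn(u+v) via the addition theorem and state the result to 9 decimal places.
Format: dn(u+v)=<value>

dn(u+v)=0.999348473

sn u = 0.2488662983714658, cn u = 0.9685378493042409, dn u = 0.9998291048040839
sn v = 0.6879291223292721, cn v = -0.7257778741814037, dn v = 0.9986934327529818
m = k² = 0.005518112656
D = 1 − m·sn²u·sn²v = 0.9998382627223167
dn(u+v) = (dn u·dn v − m·sn u·sn v·cn u·cn v)/D = 0.9991868412503882/0.9998382627223167 = 0.9993484731518928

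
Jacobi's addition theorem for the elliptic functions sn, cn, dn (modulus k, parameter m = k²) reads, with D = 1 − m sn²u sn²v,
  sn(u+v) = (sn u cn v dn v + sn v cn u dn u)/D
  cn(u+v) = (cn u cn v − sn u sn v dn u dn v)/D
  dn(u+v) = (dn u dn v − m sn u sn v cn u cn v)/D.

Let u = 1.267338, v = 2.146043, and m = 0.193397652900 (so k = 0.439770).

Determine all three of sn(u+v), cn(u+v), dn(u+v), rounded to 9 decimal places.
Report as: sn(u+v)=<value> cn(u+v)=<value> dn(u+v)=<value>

sn(u+v)=-0.100557687 cn(u+v)=-0.994931230 dn(u+v)=0.999021718

sn u = 0.9390277518338047, cn u = 0.3438413606388132, dn u = 0.9107508706833004
sn v = 0.9034218969387311, cn v = -0.4287526981041924, dn v = 0.9176897189568493
m = k² = 0.1933976529
D = 1 − m·sn²u·sn²v = 0.8608160108942758
sn(u+v) = (sn u·cn v·dn v + sn v·cn u·dn u)/D = -0.0865616669771363/0.8608160108942758 = -0.1005576869872692
cn(u+v) = (cn u·cn v − sn u·sn v·dn u·dn v)/D = -0.8564527321586833/0.8608160108942758 = -0.9949312295770851
dn(u+v) = (dn u·dn v − m·sn u·sn v·cn u·cn v)/D = 0.8599738897472717/0.8608160108942758 = 0.9990217176070769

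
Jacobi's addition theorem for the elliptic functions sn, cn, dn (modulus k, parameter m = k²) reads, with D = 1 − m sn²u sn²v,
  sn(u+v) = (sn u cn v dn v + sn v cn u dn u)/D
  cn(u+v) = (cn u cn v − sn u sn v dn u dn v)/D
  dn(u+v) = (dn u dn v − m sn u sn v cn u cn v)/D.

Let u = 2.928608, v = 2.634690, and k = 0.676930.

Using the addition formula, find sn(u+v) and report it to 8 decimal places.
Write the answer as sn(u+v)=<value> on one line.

sn(u+v)=-0.99714317

sn u = 0.6343141336476754, cn u = -0.7730754037316147, dn u = 0.9031209410426019
sn v = 0.8091730837007055, cn v = -0.5875703537571403, dn v = 0.8366397458243316
m = k² = 0.4582342249
D = 1 − m·sn²u·sn²v = 0.8792800197747284
sn(u+v) = (sn u·cn v·dn v + sn v·cn u·dn u)/D = -0.8767680681862645/0.8792800197747284 = -0.9971431722182115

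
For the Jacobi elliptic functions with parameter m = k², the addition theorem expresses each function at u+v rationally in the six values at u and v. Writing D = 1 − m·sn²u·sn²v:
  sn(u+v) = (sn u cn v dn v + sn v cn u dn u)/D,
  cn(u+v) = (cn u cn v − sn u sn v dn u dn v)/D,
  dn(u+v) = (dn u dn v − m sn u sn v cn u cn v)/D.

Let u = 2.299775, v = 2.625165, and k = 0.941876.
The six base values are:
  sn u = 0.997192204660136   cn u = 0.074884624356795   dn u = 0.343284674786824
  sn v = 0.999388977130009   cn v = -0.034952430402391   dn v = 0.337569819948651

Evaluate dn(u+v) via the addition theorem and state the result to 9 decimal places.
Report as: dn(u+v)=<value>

m = k² = 0.887130399376
D = 1 − m·sn²u·sn²v = 0.1189220731237743
dn(u+v) = (dn u·dn v − m·sn u·sn v·cn u·cn v)/D = 0.1181965862040719/0.1189220731237743 = 0.9938994763491278

dn(u+v)=0.993899476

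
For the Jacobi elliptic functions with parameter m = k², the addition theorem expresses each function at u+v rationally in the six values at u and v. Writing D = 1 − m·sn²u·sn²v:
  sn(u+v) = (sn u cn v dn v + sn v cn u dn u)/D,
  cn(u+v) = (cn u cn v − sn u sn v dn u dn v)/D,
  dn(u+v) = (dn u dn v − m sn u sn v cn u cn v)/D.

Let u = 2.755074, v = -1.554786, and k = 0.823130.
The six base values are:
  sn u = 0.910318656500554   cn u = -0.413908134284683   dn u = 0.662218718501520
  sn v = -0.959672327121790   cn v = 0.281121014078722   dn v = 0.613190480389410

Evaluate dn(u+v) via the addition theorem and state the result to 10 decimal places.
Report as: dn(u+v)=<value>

dn(u+v)=0.6982583130

m = k² = 0.6775429969
D = 1 − m·sn²u·sn²v = 0.4829057705866546
dn(u+v) = (dn u·dn v − m·sn u·sn v·cn u·cn v)/D = 0.3371929686942201/0.4829057705866546 = 0.6982583129718736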